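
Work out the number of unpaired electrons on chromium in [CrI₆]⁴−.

Summing ligand charges against the −4 overall charge gives an oxidation state of +2 for chromium.
Cr sits in group 6, so the d-electron count is 6 − 2 = 4.
The spin state decides the count: Iodide is a weak-field ligand for a first-row metal, so the complex is high-spin.
An octahedral high-spin d⁴ ion is t₂g³e_g¹, giving 4 unpaired electrons.

4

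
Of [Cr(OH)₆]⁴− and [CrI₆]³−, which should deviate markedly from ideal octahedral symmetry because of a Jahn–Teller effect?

[Cr(OH)₆]⁴−

[Cr(OH)₆]⁴−: Ligand charges: each hydroxide is −1. With an overall charge of −4 the chromium centre must be in the +2 oxidation state. Cr sits in group 6, so the d-electron count is 6 − 2 = 4. Hydroxide is a weak-field ligand for a first-row metal, so the complex is high-spin. The t₂g³e_g¹ (high-spin) configuration has an unevenly filled e_g set; the Jahn–Teller theorem predicts a tetragonal distortion (typically axial elongation) to lift the degeneracy.
[CrI₆]³−: Ligand charges: each iodide is −1. With an overall charge of −3 the chromium centre must be in the +3 oxidation state. Cr sits in group 6, so the d-electron count is 6 − 3 = 3. The d³ configuration leaves the e_g set evenly filled (or empty) — no strong Jahn–Teller driving force.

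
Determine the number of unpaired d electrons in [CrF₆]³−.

3

Summing ligand charges against the −3 overall charge gives an oxidation state of +3 for chromium.
Chromium is a group-6 element; Cr(III) is therefore d³.
In an octahedral field the d³ configuration is t₂g³e_g⁰ (only one arrangement possible), giving 3 unpaired electrons.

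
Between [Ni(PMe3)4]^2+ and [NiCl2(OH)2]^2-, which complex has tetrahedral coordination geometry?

[NiCl2(OH)2]^2-

For [Ni(PMe3)4]^2+: Summing ligand charges against the +2 overall charge gives an oxidation state of +2 for nickel. Nickel is a group-10 element; Ni(II) is therefore d⁸. Trimethylphosphine is a strong-field ligand (high in the spectrochemical series). A 3d d⁸ ion with strong-field ligands gains enough CFSE to favour square planar over tetrahedral. → square planar.
For [NiCl2(OH)2]^2-: Ligand charges: each chloride is −1; each hydroxide is −1. With an overall charge of −2 the nickel centre must be in the +2 oxidation state. Nickel is a group-10 element; Ni(II) is therefore d⁸. Chloride and hydroxide are weak-field ligands. With weak-field ligands the CFSE gain from square planar is small, so a 3d d⁸ ion takes the sterically preferred tetrahedral geometry. → tetrahedral.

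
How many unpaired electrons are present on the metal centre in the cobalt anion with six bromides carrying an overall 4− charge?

Each bromide is −1; balancing the −4 overall charge requires Co(II).
Co sits in group 9, so the d-electron count is 9 − 2 = 7.
The spin state decides the count: Bromide is a weak-field ligand for a first-row metal, so the complex is high-spin.
An octahedral high-spin d⁷ ion is t₂g⁵e_g², giving 3 unpaired electrons.

3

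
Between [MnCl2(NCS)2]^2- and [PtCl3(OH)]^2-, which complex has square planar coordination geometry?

For [MnCl2(NCS)2]^2-: Summing ligand charges against the −2 overall charge gives an oxidation state of +2 for manganese. Mn sits in group 7, so the d-electron count is 7 − 2 = 5. A high-spin d⁵ ion has zero CFSE in either geometry, so four ligands adopt the sterically favoured tetrahedral geometry. → tetrahedral.
For [PtCl3(OH)]^2-: Each chloride is −1; each hydroxide is −1; balancing the −2 overall charge requires Pt(II). Platinum is a group-10 element; Pt(II) is therefore d⁸. A 5d d⁸ ion has a large crystal-field splitting; square planar leaves the high-energy d_{x²−y²} orbital empty and maximises CFSE. → square planar.

[PtCl3(OH)]^2-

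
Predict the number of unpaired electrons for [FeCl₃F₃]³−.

Each chloride is −1; each fluoride is −1; balancing the −3 overall charge requires Fe(III).
Fe sits in group 8, so the d-electron count is 8 − 3 = 5.
The spin state decides the count: Chloride and fluoride are weak-field ligands for a first-row metal, so the complex is high-spin.
An octahedral high-spin d⁵ ion is t₂g³e_g², giving 5 unpaired electrons.

5 unpaired electrons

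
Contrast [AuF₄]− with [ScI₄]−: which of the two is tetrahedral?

For [AuF₄]−: Each fluoride is −1; balancing the −1 overall charge requires Au(III). Gold is a group-11 element; Au(III) is therefore d⁸. A 5d d⁸ ion has a large crystal-field splitting; square planar leaves the high-energy d_{x²−y²} orbital empty and maximises CFSE. → square planar.
For [ScI₄]−: Ligand charges: each iodide is −1. With an overall charge of −1 the scandium centre must be in the +3 oxidation state. Sc sits in group 3, so the d-electron count is 3 − 3 = 0. A d⁰ ion has no crystal-field stabilisation preference between square planar and tetrahedral, so four ligands adopt the sterically favoured tetrahedral geometry. → tetrahedral.

[ScI₄]−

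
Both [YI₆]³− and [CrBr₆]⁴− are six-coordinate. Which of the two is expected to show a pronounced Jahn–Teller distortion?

[CrBr₆]⁴−

[YI₆]³−: Ligand charges: each iodide is −1. With an overall charge of −3 the yttrium centre must be in the +3 oxidation state. Y sits in group 3, so the d-electron count is 3 − 3 = 0. The d⁰ configuration leaves the e_g set evenly filled (or empty) — no strong Jahn–Teller driving force.
[CrBr₆]⁴−: Summing ligand charges against the −4 overall charge gives an oxidation state of +2 for chromium. Group 6 minus oxidation state 2 gives a d⁴ configuration. Bromide is a weak-field ligand for a first-row metal, so the complex is high-spin. The t₂g³e_g¹ (high-spin) configuration has an unevenly filled e_g set; the Jahn–Teller theorem predicts a tetragonal distortion (typically axial elongation) to lift the degeneracy.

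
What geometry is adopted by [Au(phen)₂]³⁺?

Ligand charges: 1,10-phenanthroline is neutral. With an overall charge of +3 the gold centre must be in the +3 oxidation state.
Gold is a group-11 element; Au(III) is therefore d⁸.
Counting donor atoms: 2×1,10-phenanthroline (bidentate) → 4 donors. Coordination number = 4.
A 5d d⁸ ion has a large crystal-field splitting; square planar leaves the high-energy d_{x²−y²} orbital empty and maximises CFSE.

square planar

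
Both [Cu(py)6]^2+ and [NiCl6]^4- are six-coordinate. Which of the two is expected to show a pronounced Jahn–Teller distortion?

[Cu(py)6]^2+: Summing ligand charges against the +2 overall charge gives an oxidation state of +2 for copper. Group 11 minus oxidation state 2 gives a d⁹ configuration. The t₂g⁶e_g³ configuration has an unevenly filled e_g set; the Jahn–Teller theorem predicts a tetragonal distortion (typically axial elongation) to lift the degeneracy.
[NiCl6]^4-: Summing ligand charges against the −4 overall charge gives an oxidation state of +2 for nickel. Nickel is a group-10 element; Ni(II) is therefore d⁸. The d⁸ configuration leaves the e_g set evenly filled (or empty) — no strong Jahn–Teller driving force.

[Cu(py)6]^2+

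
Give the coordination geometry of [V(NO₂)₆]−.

octahedral

Each nitro (N-bound nitrite) is −1; balancing the −1 overall charge requires V(V).
Vanadium is a group-5 element; V(V) is therefore d⁰.
Coordination number: 6.
Six donors around a single metal centre give an octahedral coordination sphere.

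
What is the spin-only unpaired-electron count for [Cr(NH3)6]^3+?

3 unpaired electrons

Summing ligand charges against the +3 overall charge gives an oxidation state of +3 for chromium.
Chromium is a group-6 element; Cr(III) is therefore d³.
In an octahedral field the d³ configuration is t₂g³e_g⁰ (only one arrangement possible), giving 3 unpaired electrons.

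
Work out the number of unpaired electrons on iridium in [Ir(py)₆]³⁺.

0

Ligand charges: pyridine is neutral. With an overall charge of +3 the iridium centre must be in the +3 oxidation state.
Iridium is a group-9 element; Ir(III) is therefore d⁶.
The spin state decides the count: a 5d ion has a large Δₒ and is invariably low-spin.
An octahedral low-spin d⁶ ion is t₂g⁶e_g⁰, giving 0 unpaired electrons.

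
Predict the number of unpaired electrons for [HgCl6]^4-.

Summing ligand charges against the −4 overall charge gives an oxidation state of +2 for mercury.
Hg sits in group 12, so the d-electron count is 12 − 2 = 10.
In an octahedral field the d¹⁰ configuration is t₂g⁶e_g⁴, giving 0 unpaired electrons.

0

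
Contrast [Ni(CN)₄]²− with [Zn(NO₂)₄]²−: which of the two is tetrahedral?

For [Ni(CN)₄]²−: Each cyanide is −1; balancing the −2 overall charge requires Ni(II). Ni sits in group 10, so the d-electron count is 10 − 2 = 8. Cyanide is a strong-field ligand (high in the spectrochemical series). A 3d d⁸ ion with strong-field ligands gains enough CFSE to favour square planar over tetrahedral. → square planar.
For [Zn(NO₂)₄]²−: Ligand charges: each nitro (N-bound nitrite) is −1. With an overall charge of −2 the zinc centre must be in the +2 oxidation state. Zinc is a group-12 element; Zn(II) is therefore d¹⁰. A d¹⁰ ion has no crystal-field stabilisation preference between square planar and tetrahedral, so four ligands adopt the sterically favoured tetrahedral geometry. → tetrahedral.

[Zn(NO₂)₄]²−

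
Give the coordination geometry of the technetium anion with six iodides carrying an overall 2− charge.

octahedral

Summing ligand charges against the −2 overall charge gives an oxidation state of +4 for technetium.
Tc sits in group 7, so the d-electron count is 7 − 4 = 3.
With 6 monodentate ligands the coordination number is 6.
Six donors around a single metal centre give an octahedral coordination sphere.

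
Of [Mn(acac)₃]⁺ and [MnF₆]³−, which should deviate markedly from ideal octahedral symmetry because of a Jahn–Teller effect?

[Mn(acac)₃]⁺: Ligand charges: each acetylacetonate is −1. With an overall charge of +1 the manganese centre must be in the +4 oxidation state. Manganese is a group-7 element; Mn(IV) is therefore d³. The d³ configuration leaves the e_g set evenly filled (or empty) — no strong Jahn–Teller driving force.
[MnF₆]³−: Each fluoride is −1; balancing the −3 overall charge requires Mn(III). Group 7 minus oxidation state 3 gives a d⁴ configuration. Fluoride is a weak-field ligand for a first-row metal, so the complex is high-spin. The t₂g³e_g¹ (high-spin) configuration has an unevenly filled e_g set; the Jahn–Teller theorem predicts a tetragonal distortion (typically axial elongation) to lift the degeneracy.

[MnF₆]³−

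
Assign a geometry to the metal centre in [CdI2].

Ligand charges: each iodide is −1. With an overall charge of 0 the cadmium centre must be in the +2 oxidation state.
Group 12 minus oxidation state 2 gives a d¹⁰ configuration.
With 2 monodentate ligands the coordination number is 2.
A d¹⁰ ion with only two ligands adopts a linear arrangement (sp hybridisation; no CFSE preference).

linear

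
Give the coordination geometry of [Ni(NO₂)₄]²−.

Ligand charges: each nitro (N-bound nitrite) is −1. With an overall charge of −2 the nickel centre must be in the +2 oxidation state.
Ni sits in group 10, so the d-electron count is 10 − 2 = 8.
With 4 monodentate ligands the coordination number is 4.
Nitro (N-bound nitrite) is a strong-field ligand (high in the spectrochemical series).
A 3d d⁸ ion with strong-field ligands gains enough CFSE to favour square planar over tetrahedral.

square planar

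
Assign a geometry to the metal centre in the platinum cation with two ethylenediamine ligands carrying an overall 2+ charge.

square planar

Summing ligand charges against the +2 overall charge gives an oxidation state of +2 for platinum.
Pt sits in group 10, so the d-electron count is 10 − 2 = 8.
Counting donor atoms: 2×ethylenediamine (bidentate) → 4 donors. Coordination number = 4.
A 5d d⁸ ion has a large crystal-field splitting; square planar leaves the high-energy d_{x²−y²} orbital empty and maximises CFSE.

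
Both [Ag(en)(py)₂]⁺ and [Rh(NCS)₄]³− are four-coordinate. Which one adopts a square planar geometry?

[Rh(NCS)₄]³−

For [Ag(en)(py)₂]⁺: Ligand charges: ethylenediamine is neutral; pyridine is neutral. With an overall charge of +1 the silver centre must be in the +1 oxidation state. Silver is a group-11 element; Ag(I) is therefore d¹⁰. A d¹⁰ ion has no crystal-field stabilisation preference between square planar and tetrahedral, so four ligands adopt the sterically favoured tetrahedral geometry. → tetrahedral.
For [Rh(NCS)₄]³−: Ligand charges: each isothiocyanate is −1. With an overall charge of −3 the rhodium centre must be in the +1 oxidation state. Group 9 minus oxidation state 1 gives a d⁸ configuration. A 4d d⁸ ion has a large crystal-field splitting; square planar leaves the high-energy d_{x²−y²} orbital empty and maximises CFSE. → square planar.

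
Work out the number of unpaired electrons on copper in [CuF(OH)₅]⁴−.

1 unpaired electron

Each fluoride is −1; each hydroxide is −1; balancing the −4 overall charge requires Cu(II).
Cu sits in group 11, so the d-electron count is 11 − 2 = 9.
In an octahedral field the d⁹ configuration is t₂g⁶e_g³ (only one arrangement possible), giving 1 unpaired electron.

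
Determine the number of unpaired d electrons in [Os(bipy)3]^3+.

Summing ligand charges against the +3 overall charge gives an oxidation state of +3 for osmium.
Osmium is a group-8 element; Os(III) is therefore d⁵.
Counting donor atoms: 3×2,2′-bipyridine (bidentate) → 6 donors. Coordination number = 6.
The spin state decides the count: a 5d ion has a large Δₒ and is invariably low-spin.
An octahedral low-spin d⁵ ion is t₂g⁵e_g⁰, giving 1 unpaired electron.

1 unpaired electron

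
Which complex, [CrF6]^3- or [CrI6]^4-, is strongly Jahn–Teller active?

[CrI6]^4-

[CrF6]^3-: Summing ligand charges against the −3 overall charge gives an oxidation state of +3 for chromium. Cr sits in group 6, so the d-electron count is 6 − 3 = 3. The d³ configuration leaves the e_g set evenly filled (or empty) — no strong Jahn–Teller driving force.
[CrI6]^4-: Ligand charges: each iodide is −1. With an overall charge of −4 the chromium centre must be in the +2 oxidation state. Chromium is a group-6 element; Cr(II) is therefore d⁴. Iodide is a weak-field ligand for a first-row metal, so the complex is high-spin. The t₂g³e_g¹ (high-spin) configuration has an unevenly filled e_g set; the Jahn–Teller theorem predicts a tetragonal distortion (typically axial elongation) to lift the degeneracy.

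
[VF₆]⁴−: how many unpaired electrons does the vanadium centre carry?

Ligand charges: each fluoride is −1. With an overall charge of −4 the vanadium centre must be in the +2 oxidation state.
Group 5 minus oxidation state 2 gives a d³ configuration.
In an octahedral field the d³ configuration is t₂g³e_g⁰ (only one arrangement possible), giving 3 unpaired electrons.

3 unpaired electrons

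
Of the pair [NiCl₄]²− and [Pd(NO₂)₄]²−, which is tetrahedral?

[NiCl₄]²−

For [NiCl₄]²−: Each chloride is −1; balancing the −2 overall charge requires Ni(II). Group 10 minus oxidation state 2 gives a d⁸ configuration. Chloride is a weak-field ligand. With weak-field ligands the CFSE gain from square planar is small, so a 3d d⁸ ion takes the sterically preferred tetrahedral geometry. → tetrahedral.
For [Pd(NO₂)₄]²−: Summing ligand charges against the −2 overall charge gives an oxidation state of +2 for palladium. Group 10 minus oxidation state 2 gives a d⁸ configuration. A 4d d⁸ ion has a large crystal-field splitting; square planar leaves the high-energy d_{x²−y²} orbital empty and maximises CFSE. → square planar.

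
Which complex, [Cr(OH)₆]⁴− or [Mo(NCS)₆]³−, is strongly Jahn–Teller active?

[Cr(OH)₆]⁴−: Summing ligand charges against the −4 overall charge gives an oxidation state of +2 for chromium. Group 6 minus oxidation state 2 gives a d⁴ configuration. Hydroxide is a weak-field ligand for a first-row metal, so the complex is high-spin. The t₂g³e_g¹ (high-spin) configuration has an unevenly filled e_g set; the Jahn–Teller theorem predicts a tetragonal distortion (typically axial elongation) to lift the degeneracy.
[Mo(NCS)₆]³−: Ligand charges: each isothiocyanate is −1. With an overall charge of −3 the molybdenum centre must be in the +3 oxidation state. Group 6 minus oxidation state 3 gives a d³ configuration. The d³ configuration leaves the e_g set evenly filled (or empty) — no strong Jahn–Teller driving force.

[Cr(OH)₆]⁴−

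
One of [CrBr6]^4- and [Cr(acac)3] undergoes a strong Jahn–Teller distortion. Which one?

[CrBr6]^4-: Each bromide is −1; balancing the −4 overall charge requires Cr(II). Group 6 minus oxidation state 2 gives a d⁴ configuration. Bromide is a weak-field ligand for a first-row metal, so the complex is high-spin. The t₂g³e_g¹ (high-spin) configuration has an unevenly filled e_g set; the Jahn–Teller theorem predicts a tetragonal distortion (typically axial elongation) to lift the degeneracy.
[Cr(acac)3]: Ligand charges: each acetylacetonate is −1. With an overall charge of 0 the chromium centre must be in the +3 oxidation state. Chromium is a group-6 element; Cr(III) is therefore d³. The d³ configuration leaves the e_g set evenly filled (or empty) — no strong Jahn–Teller driving force.

[CrBr6]^4-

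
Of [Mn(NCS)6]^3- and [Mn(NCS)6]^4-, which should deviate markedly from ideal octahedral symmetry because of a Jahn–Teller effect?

[Mn(NCS)6]^3-

[Mn(NCS)6]^3-: Summing ligand charges against the −3 overall charge gives an oxidation state of +3 for manganese. Manganese is a group-7 element; Mn(III) is therefore d⁴. Isothiocyanate is a weak-field ligand for a first-row metal, so the complex is high-spin. The t₂g³e_g¹ (high-spin) configuration has an unevenly filled e_g set; the Jahn–Teller theorem predicts a tetragonal distortion (typically axial elongation) to lift the degeneracy.
[Mn(NCS)6]^4-: Summing ligand charges against the −4 overall charge gives an oxidation state of +2 for manganese. Group 7 minus oxidation state 2 gives a d⁵ configuration. Isothiocyanate is a weak-field ligand for a first-row metal, so the complex is high-spin. The d⁵ configuration leaves the e_g set evenly filled (or empty) — no strong Jahn–Teller driving force.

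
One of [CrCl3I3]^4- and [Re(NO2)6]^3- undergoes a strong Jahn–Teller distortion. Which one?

[CrCl3I3]^4-

[CrCl3I3]^4-: Summing ligand charges against the −4 overall charge gives an oxidation state of +2 for chromium. Chromium is a group-6 element; Cr(II) is therefore d⁴. Chloride and iodide are weak-field ligands for a first-row metal, so the complex is high-spin. The t₂g³e_g¹ (high-spin) configuration has an unevenly filled e_g set; the Jahn–Teller theorem predicts a tetragonal distortion (typically axial elongation) to lift the degeneracy.
[Re(NO2)6]^3-: Each nitro (N-bound nitrite) is −1; balancing the −3 overall charge requires Re(III). Re sits in group 7, so the d-electron count is 7 − 3 = 4. A 5d ion has a large Δₒ and is invariably low-spin. The d⁴ configuration leaves the e_g set evenly filled (or empty) — no strong Jahn–Teller driving force.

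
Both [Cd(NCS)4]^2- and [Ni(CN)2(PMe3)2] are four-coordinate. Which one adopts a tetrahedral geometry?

For [Cd(NCS)4]^2-: Each isothiocyanate is −1; balancing the −2 overall charge requires Cd(II). Cd sits in group 12, so the d-electron count is 12 − 2 = 10. A d¹⁰ ion has no crystal-field stabilisation preference between square planar and tetrahedral, so four ligands adopt the sterically favoured tetrahedral geometry. → tetrahedral.
For [Ni(CN)2(PMe3)2]: Ligand charges: each cyanide is −1; trimethylphosphine is neutral. With an overall charge of 0 the nickel centre must be in the +2 oxidation state. Nickel is a group-10 element; Ni(II) is therefore d⁸. Cyanide and trimethylphosphine are strong-field ligands (high in the spectrochemical series). A 3d d⁸ ion with strong-field ligands gains enough CFSE to favour square planar over tetrahedral. → square planar.

[Cd(NCS)4]^2-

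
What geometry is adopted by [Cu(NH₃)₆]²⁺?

octahedral

Summing ligand charges against the +2 overall charge gives an oxidation state of +2 for copper.
Cu sits in group 11, so the d-electron count is 11 − 2 = 9.
Coordination number: 6.
Six donors around a single metal centre give an octahedral coordination sphere.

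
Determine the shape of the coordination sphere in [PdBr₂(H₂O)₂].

Summing ligand charges against the 0 overall charge gives an oxidation state of +2 for palladium.
Pd sits in group 10, so the d-electron count is 10 − 2 = 8.
With 4 monodentate ligands the coordination number is 4.
A 4d d⁸ ion has a large crystal-field splitting; square planar leaves the high-energy d_{x²−y²} orbital empty and maximises CFSE.

square planar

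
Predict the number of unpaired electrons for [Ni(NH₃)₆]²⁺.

Ligand charges: ammonia is neutral. With an overall charge of +2 the nickel centre must be in the +2 oxidation state.
Ni sits in group 10, so the d-electron count is 10 − 2 = 8.
In an octahedral field the d⁸ configuration is t₂g⁶e_g² (only one arrangement possible), giving 2 unpaired electrons.

2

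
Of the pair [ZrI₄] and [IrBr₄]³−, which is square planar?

[IrBr₄]³−

For [ZrI₄]: Ligand charges: each iodide is −1. With an overall charge of 0 the zirconium centre must be in the +4 oxidation state. Group 4 minus oxidation state 4 gives a d⁰ configuration. A d⁰ ion has no crystal-field stabilisation preference between square planar and tetrahedral, so four ligands adopt the sterically favoured tetrahedral geometry. → tetrahedral.
For [IrBr₄]³−: Summing ligand charges against the −3 overall charge gives an oxidation state of +1 for iridium. Iridium is a group-9 element; Ir(I) is therefore d⁸. A 5d d⁸ ion has a large crystal-field splitting; square planar leaves the high-energy d_{x²−y²} orbital empty and maximises CFSE. → square planar.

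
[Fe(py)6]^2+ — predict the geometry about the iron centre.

Summing ligand charges against the +2 overall charge gives an oxidation state of +2 for iron.
Group 8 minus oxidation state 2 gives a d⁶ configuration.
Coordination number: 6.
Six donors around a single metal centre give an octahedral coordination sphere.

octahedral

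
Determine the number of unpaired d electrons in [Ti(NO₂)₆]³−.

Summing ligand charges against the −3 overall charge gives an oxidation state of +3 for titanium.
Group 4 minus oxidation state 3 gives a d¹ configuration.
In an octahedral field the d¹ configuration is t₂g¹e_g⁰ (only one arrangement possible), giving 1 unpaired electron.

1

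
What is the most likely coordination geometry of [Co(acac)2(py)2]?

octahedral

Each acetylacetonate is −1; pyridine is neutral; balancing the 0 overall charge requires Co(II).
Cobalt is a group-9 element; Co(II) is therefore d⁷.
Counting donor atoms: 2×acetylacetonate (bidentate) → 4 donors; 2×pyridine (monodentate) → 2 donors. Coordination number = 6.
Six donors around a single metal centre give an octahedral coordination sphere.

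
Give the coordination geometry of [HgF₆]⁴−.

octahedral

Each fluoride is −1; balancing the −4 overall charge requires Hg(II).
Group 12 minus oxidation state 2 gives a d¹⁰ configuration.
Coordination number: 6.
Six donors around a single metal centre give an octahedral coordination sphere.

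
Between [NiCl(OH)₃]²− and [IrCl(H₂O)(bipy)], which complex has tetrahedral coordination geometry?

For [NiCl(OH)₃]²−: Each chloride is −1; each hydroxide is −1; balancing the −2 overall charge requires Ni(II). Group 10 minus oxidation state 2 gives a d⁸ configuration. Chloride and hydroxide are weak-field ligands. With weak-field ligands the CFSE gain from square planar is small, so a 3d d⁸ ion takes the sterically preferred tetrahedral geometry. → tetrahedral.
For [IrCl(H₂O)(bipy)]: Each chloride is −1; water is neutral; 2,2′-bipyridine is neutral; balancing the 0 overall charge requires Ir(I). Group 9 minus oxidation state 1 gives a d⁸ configuration. A 5d d⁸ ion has a large crystal-field splitting; square planar leaves the high-energy d_{x²−y²} orbital empty and maximises CFSE. → square planar.

[NiCl(OH)₃]²−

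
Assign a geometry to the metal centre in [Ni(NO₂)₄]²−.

Ligand charges: each nitro (N-bound nitrite) is −1. With an overall charge of −2 the nickel centre must be in the +2 oxidation state.
Group 10 minus oxidation state 2 gives a d⁸ configuration.
With 4 monodentate ligands the coordination number is 4.
Nitro (N-bound nitrite) is a strong-field ligand (high in the spectrochemical series).
A 3d d⁸ ion with strong-field ligands gains enough CFSE to favour square planar over tetrahedral.

square planar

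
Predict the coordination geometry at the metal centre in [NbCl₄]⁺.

tetrahedral

Ligand charges: each chloride is −1. With an overall charge of +1 the niobium centre must be in the +5 oxidation state.
Nb sits in group 5, so the d-electron count is 5 − 5 = 0.
Coordination number: 4.
A d⁰ ion has no crystal-field stabilisation preference between square planar and tetrahedral, so four ligands adopt the sterically favoured tetrahedral geometry.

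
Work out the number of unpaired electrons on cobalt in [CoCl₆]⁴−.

Summing ligand charges against the −4 overall charge gives an oxidation state of +2 for cobalt.
Group 9 minus oxidation state 2 gives a d⁷ configuration.
The spin state decides the count: Chloride is a weak-field ligand for a first-row metal, so the complex is high-spin.
An octahedral high-spin d⁷ ion is t₂g⁵e_g², giving 3 unpaired electrons.

3 unpaired electrons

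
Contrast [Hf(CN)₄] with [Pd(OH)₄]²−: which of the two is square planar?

[Pd(OH)₄]²−

For [Hf(CN)₄]: Summing ligand charges against the 0 overall charge gives an oxidation state of +4 for hafnium. Hafnium is a group-4 element; Hf(IV) is therefore d⁰. A d⁰ ion has no crystal-field stabilisation preference between square planar and tetrahedral, so four ligands adopt the sterically favoured tetrahedral geometry. → tetrahedral.
For [Pd(OH)₄]²−: Ligand charges: each hydroxide is −1. With an overall charge of −2 the palladium centre must be in the +2 oxidation state. Group 10 minus oxidation state 2 gives a d⁸ configuration. A 4d d⁸ ion has a large crystal-field splitting; square planar leaves the high-energy d_{x²−y²} orbital empty and maximises CFSE. → square planar.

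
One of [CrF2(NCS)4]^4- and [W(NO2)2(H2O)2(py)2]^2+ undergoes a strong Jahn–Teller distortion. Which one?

[CrF2(NCS)4]^4-: Summing ligand charges against the −4 overall charge gives an oxidation state of +2 for chromium. Cr sits in group 6, so the d-electron count is 6 − 2 = 4. Fluoride and isothiocyanate are weak-field ligands for a first-row metal, so the complex is high-spin. The t₂g³e_g¹ (high-spin) configuration has an unevenly filled e_g set; the Jahn–Teller theorem predicts a tetragonal distortion (typically axial elongation) to lift the degeneracy.
[W(NO2)2(H2O)2(py)2]^2+: Summing ligand charges against the +2 overall charge gives an oxidation state of +4 for tungsten. W sits in group 6, so the d-electron count is 6 − 4 = 2. The d² configuration leaves the e_g set evenly filled (or empty) — no strong Jahn–Teller driving force.

[CrF2(NCS)4]^4-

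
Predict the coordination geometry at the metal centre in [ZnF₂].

Ligand charges: each fluoride is −1. With an overall charge of 0 the zinc centre must be in the +2 oxidation state.
Zinc is a group-12 element; Zn(II) is therefore d¹⁰.
Coordination number: 2.
A d¹⁰ ion with only two ligands adopts a linear arrangement (sp hybridisation; no CFSE preference).

linear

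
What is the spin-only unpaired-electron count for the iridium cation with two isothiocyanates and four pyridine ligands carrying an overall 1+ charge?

0

Summing ligand charges against the +1 overall charge gives an oxidation state of +3 for iridium.
Group 9 minus oxidation state 3 gives a d⁶ configuration.
The spin state decides the count: a 5d ion has a large Δₒ and is invariably low-spin.
An octahedral low-spin d⁶ ion is t₂g⁶e_g⁰, giving 0 unpaired electrons.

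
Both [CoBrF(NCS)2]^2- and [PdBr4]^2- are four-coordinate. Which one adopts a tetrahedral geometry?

For [CoBrF(NCS)2]^2-: Each bromide is −1; each fluoride is −1; each isothiocyanate is −1; balancing the −2 overall charge requires Co(II). Cobalt is a group-9 element; Co(II) is therefore d⁷. For a high-spin 3d d⁷ ion with weak-field ligands the small Δₜ gives little square-planar CFSE advantage, so four ligands adopt the sterically favoured tetrahedral geometry. → tetrahedral.
For [PdBr4]^2-: Summing ligand charges against the −2 overall charge gives an oxidation state of +2 for palladium. Pd sits in group 10, so the d-electron count is 10 − 2 = 8. A 4d d⁸ ion has a large crystal-field splitting; square planar leaves the high-energy d_{x²−y²} orbital empty and maximises CFSE. → square planar.

[CoBrF(NCS)2]^2-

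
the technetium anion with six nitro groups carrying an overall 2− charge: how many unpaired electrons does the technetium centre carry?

Summing ligand charges against the −2 overall charge gives an oxidation state of +4 for technetium.
Tc sits in group 7, so the d-electron count is 7 − 4 = 3.
In an octahedral field the d³ configuration is t₂g³e_g⁰ (only one arrangement possible), giving 3 unpaired electrons.

3 unpaired electrons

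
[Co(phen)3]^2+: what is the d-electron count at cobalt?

d7

1,10-phenanthroline is neutral; balancing the +2 overall charge requires Co(II).
Co sits in group 9, so the d-electron count is 9 − 2 = 7.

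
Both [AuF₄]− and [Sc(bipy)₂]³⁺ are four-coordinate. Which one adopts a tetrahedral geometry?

For [AuF₄]−: Ligand charges: each fluoride is −1. With an overall charge of −1 the gold centre must be in the +3 oxidation state. Gold is a group-11 element; Au(III) is therefore d⁸. A 5d d⁸ ion has a large crystal-field splitting; square planar leaves the high-energy d_{x²−y²} orbital empty and maximises CFSE. → square planar.
For [Sc(bipy)₂]³⁺: 2,2′-bipyridine is neutral; balancing the +3 overall charge requires Sc(III). Group 3 minus oxidation state 3 gives a d⁰ configuration. A d⁰ ion has no crystal-field stabilisation preference between square planar and tetrahedral, so four ligands adopt the sterically favoured tetrahedral geometry. → tetrahedral.

[Sc(bipy)₂]³⁺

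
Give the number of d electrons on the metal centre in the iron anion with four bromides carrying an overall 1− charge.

Each bromide is −1; balancing the −1 overall charge requires Fe(III).
Fe sits in group 8, so the d-electron count is 8 − 3 = 5.

d⁵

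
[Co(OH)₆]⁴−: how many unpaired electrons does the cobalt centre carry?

3

Summing ligand charges against the −4 overall charge gives an oxidation state of +2 for cobalt.
Co sits in group 9, so the d-electron count is 9 − 2 = 7.
The spin state decides the count: Hydroxide is a weak-field ligand for a first-row metal, so the complex is high-spin.
An octahedral high-spin d⁷ ion is t₂g⁵e_g², giving 3 unpaired electrons.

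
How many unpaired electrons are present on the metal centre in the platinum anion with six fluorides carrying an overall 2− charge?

Each fluoride is −1; balancing the −2 overall charge requires Pt(IV).
Group 10 minus oxidation state 4 gives a d⁶ configuration.
The spin state decides the count: a 5d ion has a large Δₒ and is invariably low-spin.
An octahedral low-spin d⁶ ion is t₂g⁶e_g⁰, giving 0 unpaired electrons.

0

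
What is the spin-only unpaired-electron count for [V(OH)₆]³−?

2 unpaired electrons

Summing ligand charges against the −3 overall charge gives an oxidation state of +3 for vanadium.
Vanadium is a group-5 element; V(III) is therefore d².
In an octahedral field the d² configuration is t₂g²e_g⁰ (only one arrangement possible), giving 2 unpaired electrons.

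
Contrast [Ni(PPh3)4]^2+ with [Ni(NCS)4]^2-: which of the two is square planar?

[Ni(PPh3)4]^2+

For [Ni(PPh3)4]^2+: Ligand charges: triphenylphosphine is neutral. With an overall charge of +2 the nickel centre must be in the +2 oxidation state. Group 10 minus oxidation state 2 gives a d⁸ configuration. Triphenylphosphine is a strong-field ligand (high in the spectrochemical series). A 3d d⁸ ion with strong-field ligands gains enough CFSE to favour square planar over tetrahedral. → square planar.
For [Ni(NCS)4]^2-: Ligand charges: each isothiocyanate is −1. With an overall charge of −2 the nickel centre must be in the +2 oxidation state. Ni sits in group 10, so the d-electron count is 10 − 2 = 8. Isothiocyanate is a weak-field ligand. With weak-field ligands the CFSE gain from square planar is small, so a 3d d⁸ ion takes the sterically preferred tetrahedral geometry. → tetrahedral.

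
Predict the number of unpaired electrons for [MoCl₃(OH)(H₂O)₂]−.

3 unpaired electrons

Summing ligand charges against the −1 overall charge gives an oxidation state of +3 for molybdenum.
Molybdenum is a group-6 element; Mo(III) is therefore d³.
In an octahedral field the d³ configuration is t₂g³e_g⁰ (only one arrangement possible), giving 3 unpaired electrons.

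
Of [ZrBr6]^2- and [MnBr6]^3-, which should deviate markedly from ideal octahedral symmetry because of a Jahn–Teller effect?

[MnBr6]^3-

[ZrBr6]^2-: Summing ligand charges against the −2 overall charge gives an oxidation state of +4 for zirconium. Group 4 minus oxidation state 4 gives a d⁰ configuration. The d⁰ configuration leaves the e_g set evenly filled (or empty) — no strong Jahn–Teller driving force.
[MnBr6]^3-: Ligand charges: each bromide is −1. With an overall charge of −3 the manganese centre must be in the +3 oxidation state. Group 7 minus oxidation state 3 gives a d⁴ configuration. Bromide is a weak-field ligand for a first-row metal, so the complex is high-spin. The t₂g³e_g¹ (high-spin) configuration has an unevenly filled e_g set; the Jahn–Teller theorem predicts a tetragonal distortion (typically axial elongation) to lift the degeneracy.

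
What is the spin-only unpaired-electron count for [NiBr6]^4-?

2 unpaired electrons

Each bromide is −1; balancing the −4 overall charge requires Ni(II).
Group 10 minus oxidation state 2 gives a d⁸ configuration.
In an octahedral field the d⁸ configuration is t₂g⁶e_g² (only one arrangement possible), giving 2 unpaired electrons.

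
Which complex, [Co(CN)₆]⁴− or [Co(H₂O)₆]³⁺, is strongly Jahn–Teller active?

[Co(CN)₆]⁴−

[Co(CN)₆]⁴−: Summing ligand charges against the −4 overall charge gives an oxidation state of +2 for cobalt. Group 9 minus oxidation state 2 gives a d⁷ configuration. Cyanide is a strong-field ligand (high in the spectrochemical series) for a first-row metal, so the complex is low-spin. The t₂g⁶e_g¹ (low-spin) configuration has an unevenly filled e_g set; the Jahn–Teller theorem predicts a tetragonal distortion (typically axial elongation) to lift the degeneracy.
[Co(H₂O)₆]³⁺: Water is neutral; balancing the +3 overall charge requires Co(III). Group 9 minus oxidation state 3 gives a d⁶ configuration. Co(III) has an exceptionally large octahedral splitting and is low-spin with essentially every ligand except fluoride. The d⁶ configuration leaves the e_g set evenly filled (or empty) — no strong Jahn–Teller driving force.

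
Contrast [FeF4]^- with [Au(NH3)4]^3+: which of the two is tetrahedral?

For [FeF4]^-: Ligand charges: each fluoride is −1. With an overall charge of −1 the iron centre must be in the +3 oxidation state. Group 8 minus oxidation state 3 gives a d⁵ configuration. A high-spin d⁵ ion has zero CFSE in either geometry, so four ligands adopt the sterically favoured tetrahedral geometry. → tetrahedral.
For [Au(NH3)4]^3+: Ammonia is neutral; balancing the +3 overall charge requires Au(III). Au sits in group 11, so the d-electron count is 11 − 3 = 8. A 5d d⁸ ion has a large crystal-field splitting; square planar leaves the high-energy d_{x²−y²} orbital empty and maximises CFSE. → square planar.

[FeF4]^-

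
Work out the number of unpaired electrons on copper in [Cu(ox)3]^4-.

Ligand charges: each oxalate is −2. With an overall charge of −4 the copper centre must be in the +2 oxidation state.
Cu sits in group 11, so the d-electron count is 11 − 2 = 9.
Counting donor atoms: 3×oxalate (bidentate) → 6 donors. Coordination number = 6.
In an octahedral field the d⁹ configuration is t₂g⁶e_g³ (only one arrangement possible), giving 1 unpaired electron.

1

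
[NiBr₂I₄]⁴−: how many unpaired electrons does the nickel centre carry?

Summing ligand charges against the −4 overall charge gives an oxidation state of +2 for nickel.
Nickel is a group-10 element; Ni(II) is therefore d⁸.
In an octahedral field the d⁸ configuration is t₂g⁶e_g² (only one arrangement possible), giving 2 unpaired electrons.

2 unpaired electrons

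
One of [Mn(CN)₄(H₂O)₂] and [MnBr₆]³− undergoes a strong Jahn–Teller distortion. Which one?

[MnBr₆]³−

[Mn(CN)₄(H₂O)₂]: Ligand charges: each cyanide is −1; water is neutral. With an overall charge of 0 the manganese centre must be in the +4 oxidation state. Manganese is a group-7 element; Mn(IV) is therefore d³. The d³ configuration leaves the e_g set evenly filled (or empty) — no strong Jahn–Teller driving force.
[MnBr₆]³−: Each bromide is −1; balancing the −3 overall charge requires Mn(III). Manganese is a group-7 element; Mn(III) is therefore d⁴. Bromide is a weak-field ligand for a first-row metal, so the complex is high-spin. The t₂g³e_g¹ (high-spin) configuration has an unevenly filled e_g set; the Jahn–Teller theorem predicts a tetragonal distortion (typically axial elongation) to lift the degeneracy.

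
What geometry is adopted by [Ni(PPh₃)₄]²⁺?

square planar

Summing ligand charges against the +2 overall charge gives an oxidation state of +2 for nickel.
Nickel is a group-10 element; Ni(II) is therefore d⁸.
Coordination number: 4.
Triphenylphosphine is a strong-field ligand (high in the spectrochemical series).
A 3d d⁸ ion with strong-field ligands gains enough CFSE to favour square planar over tetrahedral.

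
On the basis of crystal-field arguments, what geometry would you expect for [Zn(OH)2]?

linear

Each hydroxide is −1; balancing the 0 overall charge requires Zn(II).
Group 12 minus oxidation state 2 gives a d¹⁰ configuration.
Coordination number: 2.
A d¹⁰ ion with only two ligands adopts a linear arrangement (sp hybridisation; no CFSE preference).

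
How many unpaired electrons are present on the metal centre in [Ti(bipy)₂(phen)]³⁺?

1 unpaired electron

2,2′-bipyridine is neutral; 1,10-phenanthroline is neutral; balancing the +3 overall charge requires Ti(III).
Titanium is a group-4 element; Ti(III) is therefore d¹.
Counting donor atoms: 2×2,2′-bipyridine (bidentate) → 4 donors; 1×1,10-phenanthroline (bidentate) → 2 donors. Coordination number = 6.
In an octahedral field the d¹ configuration is t₂g¹e_g⁰ (only one arrangement possible), giving 1 unpaired electron.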